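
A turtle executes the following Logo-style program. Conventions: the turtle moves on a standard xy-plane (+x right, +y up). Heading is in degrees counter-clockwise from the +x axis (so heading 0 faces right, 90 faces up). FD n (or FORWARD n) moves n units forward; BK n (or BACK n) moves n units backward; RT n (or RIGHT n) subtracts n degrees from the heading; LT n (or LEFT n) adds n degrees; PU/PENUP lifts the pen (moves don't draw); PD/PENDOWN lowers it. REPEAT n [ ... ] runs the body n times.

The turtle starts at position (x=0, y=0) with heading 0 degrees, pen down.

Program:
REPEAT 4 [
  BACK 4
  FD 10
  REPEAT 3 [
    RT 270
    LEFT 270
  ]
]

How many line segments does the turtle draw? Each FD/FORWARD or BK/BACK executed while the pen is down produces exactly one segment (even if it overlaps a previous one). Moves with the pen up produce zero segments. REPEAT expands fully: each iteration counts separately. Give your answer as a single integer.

Executing turtle program step by step:
Start: pos=(0,0), heading=0, pen down
REPEAT 4 [
  -- iteration 1/4 --
  BK 4: (0,0) -> (-4,0) [heading=0, draw]
  FD 10: (-4,0) -> (6,0) [heading=0, draw]
  REPEAT 3 [
    -- iteration 1/3 --
    RT 270: heading 0 -> 90
    LT 270: heading 90 -> 0
    -- iteration 2/3 --
    RT 270: heading 0 -> 90
    LT 270: heading 90 -> 0
    -- iteration 3/3 --
    RT 270: heading 0 -> 90
    LT 270: heading 90 -> 0
  ]
  -- iteration 2/4 --
  BK 4: (6,0) -> (2,0) [heading=0, draw]
  FD 10: (2,0) -> (12,0) [heading=0, draw]
  REPEAT 3 [
    -- iteration 1/3 --
    RT 270: heading 0 -> 90
    LT 270: heading 90 -> 0
    -- iteration 2/3 --
    RT 270: heading 0 -> 90
    LT 270: heading 90 -> 0
    -- iteration 3/3 --
    RT 270: heading 0 -> 90
    LT 270: heading 90 -> 0
  ]
  -- iteration 3/4 --
  BK 4: (12,0) -> (8,0) [heading=0, draw]
  FD 10: (8,0) -> (18,0) [heading=0, draw]
  REPEAT 3 [
    -- iteration 1/3 --
    RT 270: heading 0 -> 90
    LT 270: heading 90 -> 0
    -- iteration 2/3 --
    RT 270: heading 0 -> 90
    LT 270: heading 90 -> 0
    -- iteration 3/3 --
    RT 270: heading 0 -> 90
    LT 270: heading 90 -> 0
  ]
  -- iteration 4/4 --
  BK 4: (18,0) -> (14,0) [heading=0, draw]
  FD 10: (14,0) -> (24,0) [heading=0, draw]
  REPEAT 3 [
    -- iteration 1/3 --
    RT 270: heading 0 -> 90
    LT 270: heading 90 -> 0
    -- iteration 2/3 --
    RT 270: heading 0 -> 90
    LT 270: heading 90 -> 0
    -- iteration 3/3 --
    RT 270: heading 0 -> 90
    LT 270: heading 90 -> 0
  ]
]
Final: pos=(24,0), heading=0, 8 segment(s) drawn
Segments drawn: 8

Answer: 8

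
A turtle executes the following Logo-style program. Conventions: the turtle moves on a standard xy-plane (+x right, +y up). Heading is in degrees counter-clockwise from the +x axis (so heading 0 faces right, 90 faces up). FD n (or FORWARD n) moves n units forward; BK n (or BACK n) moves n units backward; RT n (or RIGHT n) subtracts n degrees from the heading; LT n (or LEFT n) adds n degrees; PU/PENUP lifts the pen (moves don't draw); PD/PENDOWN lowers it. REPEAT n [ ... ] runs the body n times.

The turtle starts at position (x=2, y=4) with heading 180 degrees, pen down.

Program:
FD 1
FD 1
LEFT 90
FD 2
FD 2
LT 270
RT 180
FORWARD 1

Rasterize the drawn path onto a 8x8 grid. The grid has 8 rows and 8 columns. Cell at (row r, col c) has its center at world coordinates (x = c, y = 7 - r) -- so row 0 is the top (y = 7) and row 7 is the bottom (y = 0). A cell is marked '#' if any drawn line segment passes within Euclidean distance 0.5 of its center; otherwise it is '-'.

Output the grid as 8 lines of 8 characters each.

Answer: --------
--------
--------
###-----
#-------
#-------
#-------
##------

Derivation:
Segment 0: (2,4) -> (1,4)
Segment 1: (1,4) -> (0,4)
Segment 2: (0,4) -> (-0,2)
Segment 3: (-0,2) -> (-0,0)
Segment 4: (-0,0) -> (1,-0)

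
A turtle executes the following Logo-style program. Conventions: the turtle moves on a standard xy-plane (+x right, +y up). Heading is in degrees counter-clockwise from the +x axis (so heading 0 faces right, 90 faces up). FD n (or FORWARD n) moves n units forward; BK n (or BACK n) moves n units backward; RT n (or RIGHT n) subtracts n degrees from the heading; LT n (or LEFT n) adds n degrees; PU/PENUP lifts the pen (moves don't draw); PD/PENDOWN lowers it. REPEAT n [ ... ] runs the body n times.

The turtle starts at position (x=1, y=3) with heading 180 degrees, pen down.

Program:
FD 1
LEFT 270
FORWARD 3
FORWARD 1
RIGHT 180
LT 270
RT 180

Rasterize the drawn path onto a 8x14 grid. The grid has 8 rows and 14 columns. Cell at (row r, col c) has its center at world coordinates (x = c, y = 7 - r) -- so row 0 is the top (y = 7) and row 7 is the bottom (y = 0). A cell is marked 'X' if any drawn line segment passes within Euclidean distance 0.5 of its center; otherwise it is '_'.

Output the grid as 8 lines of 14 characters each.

Segment 0: (1,3) -> (0,3)
Segment 1: (0,3) -> (0,6)
Segment 2: (0,6) -> (0,7)

Answer: X_____________
X_____________
X_____________
X_____________
XX____________
______________
______________
______________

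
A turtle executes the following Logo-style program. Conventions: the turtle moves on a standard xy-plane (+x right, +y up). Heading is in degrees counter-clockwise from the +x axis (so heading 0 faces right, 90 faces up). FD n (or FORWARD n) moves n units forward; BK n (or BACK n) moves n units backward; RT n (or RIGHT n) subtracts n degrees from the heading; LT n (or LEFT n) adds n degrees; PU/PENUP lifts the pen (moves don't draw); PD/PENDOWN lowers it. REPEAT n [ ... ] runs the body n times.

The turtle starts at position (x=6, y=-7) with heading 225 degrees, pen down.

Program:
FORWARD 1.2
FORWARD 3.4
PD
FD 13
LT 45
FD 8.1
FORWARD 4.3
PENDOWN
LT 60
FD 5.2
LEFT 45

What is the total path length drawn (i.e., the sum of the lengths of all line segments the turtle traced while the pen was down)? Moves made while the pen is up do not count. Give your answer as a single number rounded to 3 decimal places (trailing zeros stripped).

Answer: 35.2

Derivation:
Executing turtle program step by step:
Start: pos=(6,-7), heading=225, pen down
FD 1.2: (6,-7) -> (5.151,-7.849) [heading=225, draw]
FD 3.4: (5.151,-7.849) -> (2.747,-10.253) [heading=225, draw]
PD: pen down
FD 13: (2.747,-10.253) -> (-6.445,-19.445) [heading=225, draw]
LT 45: heading 225 -> 270
FD 8.1: (-6.445,-19.445) -> (-6.445,-27.545) [heading=270, draw]
FD 4.3: (-6.445,-27.545) -> (-6.445,-31.845) [heading=270, draw]
PD: pen down
LT 60: heading 270 -> 330
FD 5.2: (-6.445,-31.845) -> (-1.942,-34.445) [heading=330, draw]
LT 45: heading 330 -> 15
Final: pos=(-1.942,-34.445), heading=15, 6 segment(s) drawn

Segment lengths:
  seg 1: (6,-7) -> (5.151,-7.849), length = 1.2
  seg 2: (5.151,-7.849) -> (2.747,-10.253), length = 3.4
  seg 3: (2.747,-10.253) -> (-6.445,-19.445), length = 13
  seg 4: (-6.445,-19.445) -> (-6.445,-27.545), length = 8.1
  seg 5: (-6.445,-27.545) -> (-6.445,-31.845), length = 4.3
  seg 6: (-6.445,-31.845) -> (-1.942,-34.445), length = 5.2
Total = 35.2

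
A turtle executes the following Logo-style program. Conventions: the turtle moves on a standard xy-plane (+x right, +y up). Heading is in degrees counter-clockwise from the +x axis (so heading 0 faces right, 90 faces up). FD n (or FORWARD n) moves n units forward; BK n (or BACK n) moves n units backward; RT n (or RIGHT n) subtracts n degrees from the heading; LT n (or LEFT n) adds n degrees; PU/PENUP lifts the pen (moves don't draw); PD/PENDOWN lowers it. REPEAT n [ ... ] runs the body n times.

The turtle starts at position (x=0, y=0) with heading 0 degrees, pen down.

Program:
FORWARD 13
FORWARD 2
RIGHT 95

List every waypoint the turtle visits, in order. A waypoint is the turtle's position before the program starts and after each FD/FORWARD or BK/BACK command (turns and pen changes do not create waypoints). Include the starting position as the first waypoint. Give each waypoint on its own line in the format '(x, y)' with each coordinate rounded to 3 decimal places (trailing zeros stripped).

Answer: (0, 0)
(13, 0)
(15, 0)

Derivation:
Executing turtle program step by step:
Start: pos=(0,0), heading=0, pen down
FD 13: (0,0) -> (13,0) [heading=0, draw]
FD 2: (13,0) -> (15,0) [heading=0, draw]
RT 95: heading 0 -> 265
Final: pos=(15,0), heading=265, 2 segment(s) drawn
Waypoints (3 total):
(0, 0)
(13, 0)
(15, 0)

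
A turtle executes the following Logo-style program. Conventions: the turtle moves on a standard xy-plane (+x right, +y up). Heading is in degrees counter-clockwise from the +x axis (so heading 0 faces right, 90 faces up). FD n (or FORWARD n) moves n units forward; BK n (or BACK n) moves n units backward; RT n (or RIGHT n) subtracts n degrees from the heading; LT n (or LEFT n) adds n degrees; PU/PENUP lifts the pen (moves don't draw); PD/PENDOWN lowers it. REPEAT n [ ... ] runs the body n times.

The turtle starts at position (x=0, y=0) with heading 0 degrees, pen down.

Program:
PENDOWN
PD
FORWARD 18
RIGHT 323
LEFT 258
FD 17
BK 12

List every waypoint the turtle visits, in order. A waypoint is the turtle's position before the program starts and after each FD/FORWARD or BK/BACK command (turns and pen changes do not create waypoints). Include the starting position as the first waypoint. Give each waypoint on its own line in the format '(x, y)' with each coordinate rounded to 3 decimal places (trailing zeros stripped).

Answer: (0, 0)
(18, 0)
(25.185, -15.407)
(20.113, -4.532)

Derivation:
Executing turtle program step by step:
Start: pos=(0,0), heading=0, pen down
PD: pen down
PD: pen down
FD 18: (0,0) -> (18,0) [heading=0, draw]
RT 323: heading 0 -> 37
LT 258: heading 37 -> 295
FD 17: (18,0) -> (25.185,-15.407) [heading=295, draw]
BK 12: (25.185,-15.407) -> (20.113,-4.532) [heading=295, draw]
Final: pos=(20.113,-4.532), heading=295, 3 segment(s) drawn
Waypoints (4 total):
(0, 0)
(18, 0)
(25.185, -15.407)
(20.113, -4.532)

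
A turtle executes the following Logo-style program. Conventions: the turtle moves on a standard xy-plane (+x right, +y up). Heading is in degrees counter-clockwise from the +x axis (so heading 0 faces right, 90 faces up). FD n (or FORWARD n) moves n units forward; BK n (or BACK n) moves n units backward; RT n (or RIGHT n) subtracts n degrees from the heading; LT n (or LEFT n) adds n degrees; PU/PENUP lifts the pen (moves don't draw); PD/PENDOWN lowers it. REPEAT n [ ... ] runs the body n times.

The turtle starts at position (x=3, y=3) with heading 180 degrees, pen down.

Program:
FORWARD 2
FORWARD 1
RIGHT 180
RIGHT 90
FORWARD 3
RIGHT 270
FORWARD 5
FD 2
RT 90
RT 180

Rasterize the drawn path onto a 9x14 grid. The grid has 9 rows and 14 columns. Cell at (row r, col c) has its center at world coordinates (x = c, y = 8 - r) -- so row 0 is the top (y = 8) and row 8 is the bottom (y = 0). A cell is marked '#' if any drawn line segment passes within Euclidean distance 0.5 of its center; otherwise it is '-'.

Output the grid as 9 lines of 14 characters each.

Segment 0: (3,3) -> (1,3)
Segment 1: (1,3) -> (0,3)
Segment 2: (0,3) -> (0,0)
Segment 3: (0,0) -> (5,0)
Segment 4: (5,0) -> (7,0)

Answer: --------------
--------------
--------------
--------------
--------------
####----------
#-------------
#-------------
########------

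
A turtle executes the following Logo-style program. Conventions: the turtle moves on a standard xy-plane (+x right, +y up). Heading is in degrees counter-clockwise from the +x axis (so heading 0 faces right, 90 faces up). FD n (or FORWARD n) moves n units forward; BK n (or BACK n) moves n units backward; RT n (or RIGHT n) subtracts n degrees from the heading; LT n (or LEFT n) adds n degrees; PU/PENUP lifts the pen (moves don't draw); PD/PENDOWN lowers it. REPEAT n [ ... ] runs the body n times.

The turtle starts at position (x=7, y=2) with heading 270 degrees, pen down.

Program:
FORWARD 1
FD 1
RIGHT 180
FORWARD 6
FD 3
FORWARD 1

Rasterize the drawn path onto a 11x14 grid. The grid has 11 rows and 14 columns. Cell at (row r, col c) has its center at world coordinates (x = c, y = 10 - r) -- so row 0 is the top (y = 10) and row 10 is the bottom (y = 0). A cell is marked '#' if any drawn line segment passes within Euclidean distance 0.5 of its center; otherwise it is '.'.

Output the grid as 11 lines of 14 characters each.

Answer: .......#......
.......#......
.......#......
.......#......
.......#......
.......#......
.......#......
.......#......
.......#......
.......#......
.......#......

Derivation:
Segment 0: (7,2) -> (7,1)
Segment 1: (7,1) -> (7,0)
Segment 2: (7,0) -> (7,6)
Segment 3: (7,6) -> (7,9)
Segment 4: (7,9) -> (7,10)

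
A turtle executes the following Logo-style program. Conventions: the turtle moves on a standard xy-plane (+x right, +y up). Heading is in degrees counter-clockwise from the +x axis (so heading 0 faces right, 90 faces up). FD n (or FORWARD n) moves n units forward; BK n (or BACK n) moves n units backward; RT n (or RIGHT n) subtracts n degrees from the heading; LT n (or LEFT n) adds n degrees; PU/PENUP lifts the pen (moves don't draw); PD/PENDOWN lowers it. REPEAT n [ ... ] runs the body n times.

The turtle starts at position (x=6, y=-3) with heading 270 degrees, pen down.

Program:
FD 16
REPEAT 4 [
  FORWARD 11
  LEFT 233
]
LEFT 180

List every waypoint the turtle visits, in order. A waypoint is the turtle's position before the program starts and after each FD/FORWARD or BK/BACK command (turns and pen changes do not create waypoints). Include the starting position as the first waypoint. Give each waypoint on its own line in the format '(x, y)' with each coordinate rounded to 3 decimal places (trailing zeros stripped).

Executing turtle program step by step:
Start: pos=(6,-3), heading=270, pen down
FD 16: (6,-3) -> (6,-19) [heading=270, draw]
REPEAT 4 [
  -- iteration 1/4 --
  FD 11: (6,-19) -> (6,-30) [heading=270, draw]
  LT 233: heading 270 -> 143
  -- iteration 2/4 --
  FD 11: (6,-30) -> (-2.785,-23.38) [heading=143, draw]
  LT 233: heading 143 -> 16
  -- iteration 3/4 --
  FD 11: (-2.785,-23.38) -> (7.789,-20.348) [heading=16, draw]
  LT 233: heading 16 -> 249
  -- iteration 4/4 --
  FD 11: (7.789,-20.348) -> (3.847,-30.617) [heading=249, draw]
  LT 233: heading 249 -> 122
]
LT 180: heading 122 -> 302
Final: pos=(3.847,-30.617), heading=302, 5 segment(s) drawn
Waypoints (6 total):
(6, -3)
(6, -19)
(6, -30)
(-2.785, -23.38)
(7.789, -20.348)
(3.847, -30.617)

Answer: (6, -3)
(6, -19)
(6, -30)
(-2.785, -23.38)
(7.789, -20.348)
(3.847, -30.617)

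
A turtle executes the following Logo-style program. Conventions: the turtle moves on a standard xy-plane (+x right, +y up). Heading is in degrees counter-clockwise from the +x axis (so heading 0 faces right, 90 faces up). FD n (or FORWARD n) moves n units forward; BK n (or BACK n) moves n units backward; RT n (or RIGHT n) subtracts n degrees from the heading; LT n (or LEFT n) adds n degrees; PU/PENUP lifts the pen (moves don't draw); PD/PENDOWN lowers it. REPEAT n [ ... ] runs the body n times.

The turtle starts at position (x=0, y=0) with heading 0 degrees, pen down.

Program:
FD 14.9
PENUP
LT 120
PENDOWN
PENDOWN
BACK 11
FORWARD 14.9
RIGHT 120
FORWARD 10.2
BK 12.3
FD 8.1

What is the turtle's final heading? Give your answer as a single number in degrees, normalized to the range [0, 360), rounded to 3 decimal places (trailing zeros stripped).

Answer: 0

Derivation:
Executing turtle program step by step:
Start: pos=(0,0), heading=0, pen down
FD 14.9: (0,0) -> (14.9,0) [heading=0, draw]
PU: pen up
LT 120: heading 0 -> 120
PD: pen down
PD: pen down
BK 11: (14.9,0) -> (20.4,-9.526) [heading=120, draw]
FD 14.9: (20.4,-9.526) -> (12.95,3.377) [heading=120, draw]
RT 120: heading 120 -> 0
FD 10.2: (12.95,3.377) -> (23.15,3.377) [heading=0, draw]
BK 12.3: (23.15,3.377) -> (10.85,3.377) [heading=0, draw]
FD 8.1: (10.85,3.377) -> (18.95,3.377) [heading=0, draw]
Final: pos=(18.95,3.377), heading=0, 6 segment(s) drawn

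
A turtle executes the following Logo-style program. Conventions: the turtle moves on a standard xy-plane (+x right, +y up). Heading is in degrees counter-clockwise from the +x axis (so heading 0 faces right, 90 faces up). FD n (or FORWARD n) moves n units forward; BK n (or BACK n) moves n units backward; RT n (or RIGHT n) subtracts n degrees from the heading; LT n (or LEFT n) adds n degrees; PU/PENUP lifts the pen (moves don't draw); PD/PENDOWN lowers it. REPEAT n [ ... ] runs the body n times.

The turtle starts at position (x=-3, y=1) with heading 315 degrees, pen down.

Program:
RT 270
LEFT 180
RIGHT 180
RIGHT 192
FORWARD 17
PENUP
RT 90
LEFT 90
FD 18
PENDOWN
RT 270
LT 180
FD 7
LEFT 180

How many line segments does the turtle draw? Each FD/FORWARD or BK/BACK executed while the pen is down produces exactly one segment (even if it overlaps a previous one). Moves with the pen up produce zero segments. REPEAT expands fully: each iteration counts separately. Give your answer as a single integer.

Answer: 2

Derivation:
Executing turtle program step by step:
Start: pos=(-3,1), heading=315, pen down
RT 270: heading 315 -> 45
LT 180: heading 45 -> 225
RT 180: heading 225 -> 45
RT 192: heading 45 -> 213
FD 17: (-3,1) -> (-17.257,-8.259) [heading=213, draw]
PU: pen up
RT 90: heading 213 -> 123
LT 90: heading 123 -> 213
FD 18: (-17.257,-8.259) -> (-32.353,-18.062) [heading=213, move]
PD: pen down
RT 270: heading 213 -> 303
LT 180: heading 303 -> 123
FD 7: (-32.353,-18.062) -> (-36.166,-12.192) [heading=123, draw]
LT 180: heading 123 -> 303
Final: pos=(-36.166,-12.192), heading=303, 2 segment(s) drawn
Segments drawn: 2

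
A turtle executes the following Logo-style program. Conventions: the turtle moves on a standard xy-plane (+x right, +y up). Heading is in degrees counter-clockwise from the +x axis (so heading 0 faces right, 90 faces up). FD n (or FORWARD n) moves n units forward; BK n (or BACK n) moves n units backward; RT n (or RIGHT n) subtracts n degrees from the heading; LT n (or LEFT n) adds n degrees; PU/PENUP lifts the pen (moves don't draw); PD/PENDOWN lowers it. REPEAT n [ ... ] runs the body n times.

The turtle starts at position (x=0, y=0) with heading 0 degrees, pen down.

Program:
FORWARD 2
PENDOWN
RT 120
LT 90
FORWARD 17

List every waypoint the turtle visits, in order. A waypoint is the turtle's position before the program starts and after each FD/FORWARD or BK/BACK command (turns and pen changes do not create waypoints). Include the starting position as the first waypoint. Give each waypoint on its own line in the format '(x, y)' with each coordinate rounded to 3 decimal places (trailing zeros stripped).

Answer: (0, 0)
(2, 0)
(16.722, -8.5)

Derivation:
Executing turtle program step by step:
Start: pos=(0,0), heading=0, pen down
FD 2: (0,0) -> (2,0) [heading=0, draw]
PD: pen down
RT 120: heading 0 -> 240
LT 90: heading 240 -> 330
FD 17: (2,0) -> (16.722,-8.5) [heading=330, draw]
Final: pos=(16.722,-8.5), heading=330, 2 segment(s) drawn
Waypoints (3 total):
(0, 0)
(2, 0)
(16.722, -8.5)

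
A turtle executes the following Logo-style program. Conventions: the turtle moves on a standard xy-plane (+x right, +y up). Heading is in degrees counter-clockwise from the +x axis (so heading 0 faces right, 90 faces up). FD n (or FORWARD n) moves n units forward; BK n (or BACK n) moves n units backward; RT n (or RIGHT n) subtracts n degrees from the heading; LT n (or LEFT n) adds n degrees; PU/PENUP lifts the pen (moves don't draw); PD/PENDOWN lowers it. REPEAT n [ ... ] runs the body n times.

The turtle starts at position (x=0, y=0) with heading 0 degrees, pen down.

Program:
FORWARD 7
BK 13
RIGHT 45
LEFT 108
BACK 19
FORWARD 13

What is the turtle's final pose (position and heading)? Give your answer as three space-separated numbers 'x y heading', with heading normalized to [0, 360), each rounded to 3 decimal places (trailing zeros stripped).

Executing turtle program step by step:
Start: pos=(0,0), heading=0, pen down
FD 7: (0,0) -> (7,0) [heading=0, draw]
BK 13: (7,0) -> (-6,0) [heading=0, draw]
RT 45: heading 0 -> 315
LT 108: heading 315 -> 63
BK 19: (-6,0) -> (-14.626,-16.929) [heading=63, draw]
FD 13: (-14.626,-16.929) -> (-8.724,-5.346) [heading=63, draw]
Final: pos=(-8.724,-5.346), heading=63, 4 segment(s) drawn

Answer: -8.724 -5.346 63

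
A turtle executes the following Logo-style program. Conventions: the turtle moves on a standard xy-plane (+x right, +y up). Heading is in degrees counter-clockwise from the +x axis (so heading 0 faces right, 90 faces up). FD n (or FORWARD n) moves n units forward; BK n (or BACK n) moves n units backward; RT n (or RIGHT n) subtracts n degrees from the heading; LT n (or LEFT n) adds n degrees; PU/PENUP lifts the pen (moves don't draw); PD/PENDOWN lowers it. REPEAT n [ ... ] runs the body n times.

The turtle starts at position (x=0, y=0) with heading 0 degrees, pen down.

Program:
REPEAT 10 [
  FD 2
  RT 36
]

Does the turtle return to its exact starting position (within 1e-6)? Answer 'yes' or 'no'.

Answer: yes

Derivation:
Executing turtle program step by step:
Start: pos=(0,0), heading=0, pen down
REPEAT 10 [
  -- iteration 1/10 --
  FD 2: (0,0) -> (2,0) [heading=0, draw]
  RT 36: heading 0 -> 324
  -- iteration 2/10 --
  FD 2: (2,0) -> (3.618,-1.176) [heading=324, draw]
  RT 36: heading 324 -> 288
  -- iteration 3/10 --
  FD 2: (3.618,-1.176) -> (4.236,-3.078) [heading=288, draw]
  RT 36: heading 288 -> 252
  -- iteration 4/10 --
  FD 2: (4.236,-3.078) -> (3.618,-4.98) [heading=252, draw]
  RT 36: heading 252 -> 216
  -- iteration 5/10 --
  FD 2: (3.618,-4.98) -> (2,-6.155) [heading=216, draw]
  RT 36: heading 216 -> 180
  -- iteration 6/10 --
  FD 2: (2,-6.155) -> (0,-6.155) [heading=180, draw]
  RT 36: heading 180 -> 144
  -- iteration 7/10 --
  FD 2: (0,-6.155) -> (-1.618,-4.98) [heading=144, draw]
  RT 36: heading 144 -> 108
  -- iteration 8/10 --
  FD 2: (-1.618,-4.98) -> (-2.236,-3.078) [heading=108, draw]
  RT 36: heading 108 -> 72
  -- iteration 9/10 --
  FD 2: (-2.236,-3.078) -> (-1.618,-1.176) [heading=72, draw]
  RT 36: heading 72 -> 36
  -- iteration 10/10 --
  FD 2: (-1.618,-1.176) -> (0,0) [heading=36, draw]
  RT 36: heading 36 -> 0
]
Final: pos=(0,0), heading=0, 10 segment(s) drawn

Start position: (0, 0)
Final position: (0, 0)
Distance = 0; < 1e-6 -> CLOSED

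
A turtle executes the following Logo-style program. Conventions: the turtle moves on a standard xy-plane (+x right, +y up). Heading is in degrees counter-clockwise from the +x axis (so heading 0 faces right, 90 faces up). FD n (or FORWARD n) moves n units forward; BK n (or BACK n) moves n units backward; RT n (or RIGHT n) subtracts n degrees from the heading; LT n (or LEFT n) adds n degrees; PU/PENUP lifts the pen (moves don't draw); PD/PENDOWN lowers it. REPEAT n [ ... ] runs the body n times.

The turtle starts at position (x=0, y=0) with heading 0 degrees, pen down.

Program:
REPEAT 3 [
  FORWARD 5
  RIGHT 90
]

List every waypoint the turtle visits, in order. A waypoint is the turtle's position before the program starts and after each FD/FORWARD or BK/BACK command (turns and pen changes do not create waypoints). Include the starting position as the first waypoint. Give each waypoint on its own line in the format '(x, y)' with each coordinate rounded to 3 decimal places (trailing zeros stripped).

Executing turtle program step by step:
Start: pos=(0,0), heading=0, pen down
REPEAT 3 [
  -- iteration 1/3 --
  FD 5: (0,0) -> (5,0) [heading=0, draw]
  RT 90: heading 0 -> 270
  -- iteration 2/3 --
  FD 5: (5,0) -> (5,-5) [heading=270, draw]
  RT 90: heading 270 -> 180
  -- iteration 3/3 --
  FD 5: (5,-5) -> (0,-5) [heading=180, draw]
  RT 90: heading 180 -> 90
]
Final: pos=(0,-5), heading=90, 3 segment(s) drawn
Waypoints (4 total):
(0, 0)
(5, 0)
(5, -5)
(0, -5)

Answer: (0, 0)
(5, 0)
(5, -5)
(0, -5)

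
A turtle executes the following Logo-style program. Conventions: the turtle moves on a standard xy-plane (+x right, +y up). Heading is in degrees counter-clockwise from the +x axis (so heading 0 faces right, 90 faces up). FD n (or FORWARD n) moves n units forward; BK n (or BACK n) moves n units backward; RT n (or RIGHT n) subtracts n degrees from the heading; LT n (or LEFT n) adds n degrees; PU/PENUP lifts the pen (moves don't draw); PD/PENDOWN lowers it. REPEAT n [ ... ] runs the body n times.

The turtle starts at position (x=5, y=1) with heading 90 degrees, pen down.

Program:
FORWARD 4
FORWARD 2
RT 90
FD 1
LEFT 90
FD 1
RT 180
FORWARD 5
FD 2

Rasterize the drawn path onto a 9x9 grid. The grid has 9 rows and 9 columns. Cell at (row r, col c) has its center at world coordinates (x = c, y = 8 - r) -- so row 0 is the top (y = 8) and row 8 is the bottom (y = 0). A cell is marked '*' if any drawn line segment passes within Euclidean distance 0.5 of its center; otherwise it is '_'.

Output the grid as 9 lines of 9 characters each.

Answer: ______*__
_____**__
_____**__
_____**__
_____**__
_____**__
_____**__
_____**__
_________

Derivation:
Segment 0: (5,1) -> (5,5)
Segment 1: (5,5) -> (5,7)
Segment 2: (5,7) -> (6,7)
Segment 3: (6,7) -> (6,8)
Segment 4: (6,8) -> (6,3)
Segment 5: (6,3) -> (6,1)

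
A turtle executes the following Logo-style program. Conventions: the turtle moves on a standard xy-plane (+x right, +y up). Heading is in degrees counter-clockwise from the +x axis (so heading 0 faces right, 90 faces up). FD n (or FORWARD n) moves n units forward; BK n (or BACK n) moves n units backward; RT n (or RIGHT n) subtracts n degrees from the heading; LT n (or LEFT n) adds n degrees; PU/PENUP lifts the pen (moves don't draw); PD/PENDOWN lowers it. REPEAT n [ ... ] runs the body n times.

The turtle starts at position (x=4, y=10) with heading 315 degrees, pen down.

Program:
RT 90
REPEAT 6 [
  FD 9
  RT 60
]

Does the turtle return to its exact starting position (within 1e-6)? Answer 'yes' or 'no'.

Answer: yes

Derivation:
Executing turtle program step by step:
Start: pos=(4,10), heading=315, pen down
RT 90: heading 315 -> 225
REPEAT 6 [
  -- iteration 1/6 --
  FD 9: (4,10) -> (-2.364,3.636) [heading=225, draw]
  RT 60: heading 225 -> 165
  -- iteration 2/6 --
  FD 9: (-2.364,3.636) -> (-11.057,5.965) [heading=165, draw]
  RT 60: heading 165 -> 105
  -- iteration 3/6 --
  FD 9: (-11.057,5.965) -> (-13.387,14.659) [heading=105, draw]
  RT 60: heading 105 -> 45
  -- iteration 4/6 --
  FD 9: (-13.387,14.659) -> (-7.023,21.023) [heading=45, draw]
  RT 60: heading 45 -> 345
  -- iteration 5/6 --
  FD 9: (-7.023,21.023) -> (1.671,18.693) [heading=345, draw]
  RT 60: heading 345 -> 285
  -- iteration 6/6 --
  FD 9: (1.671,18.693) -> (4,10) [heading=285, draw]
  RT 60: heading 285 -> 225
]
Final: pos=(4,10), heading=225, 6 segment(s) drawn

Start position: (4, 10)
Final position: (4, 10)
Distance = 0; < 1e-6 -> CLOSED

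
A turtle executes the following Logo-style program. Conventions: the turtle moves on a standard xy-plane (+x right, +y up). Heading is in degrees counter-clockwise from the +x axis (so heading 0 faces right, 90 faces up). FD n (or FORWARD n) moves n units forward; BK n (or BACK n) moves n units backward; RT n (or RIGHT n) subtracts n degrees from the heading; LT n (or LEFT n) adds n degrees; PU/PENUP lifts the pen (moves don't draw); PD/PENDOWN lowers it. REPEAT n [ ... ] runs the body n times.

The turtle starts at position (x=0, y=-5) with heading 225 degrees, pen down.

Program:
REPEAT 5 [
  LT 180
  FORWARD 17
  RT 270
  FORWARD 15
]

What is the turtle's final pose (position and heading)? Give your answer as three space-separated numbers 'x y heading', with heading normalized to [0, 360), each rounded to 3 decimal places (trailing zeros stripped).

Answer: 1.414 17.627 135

Derivation:
Executing turtle program step by step:
Start: pos=(0,-5), heading=225, pen down
REPEAT 5 [
  -- iteration 1/5 --
  LT 180: heading 225 -> 45
  FD 17: (0,-5) -> (12.021,7.021) [heading=45, draw]
  RT 270: heading 45 -> 135
  FD 15: (12.021,7.021) -> (1.414,17.627) [heading=135, draw]
  -- iteration 2/5 --
  LT 180: heading 135 -> 315
  FD 17: (1.414,17.627) -> (13.435,5.607) [heading=315, draw]
  RT 270: heading 315 -> 45
  FD 15: (13.435,5.607) -> (24.042,16.213) [heading=45, draw]
  -- iteration 3/5 --
  LT 180: heading 45 -> 225
  FD 17: (24.042,16.213) -> (12.021,4.192) [heading=225, draw]
  RT 270: heading 225 -> 315
  FD 15: (12.021,4.192) -> (22.627,-6.414) [heading=315, draw]
  -- iteration 4/5 --
  LT 180: heading 315 -> 135
  FD 17: (22.627,-6.414) -> (10.607,5.607) [heading=135, draw]
  RT 270: heading 135 -> 225
  FD 15: (10.607,5.607) -> (0,-5) [heading=225, draw]
  -- iteration 5/5 --
  LT 180: heading 225 -> 45
  FD 17: (0,-5) -> (12.021,7.021) [heading=45, draw]
  RT 270: heading 45 -> 135
  FD 15: (12.021,7.021) -> (1.414,17.627) [heading=135, draw]
]
Final: pos=(1.414,17.627), heading=135, 10 segment(s) drawn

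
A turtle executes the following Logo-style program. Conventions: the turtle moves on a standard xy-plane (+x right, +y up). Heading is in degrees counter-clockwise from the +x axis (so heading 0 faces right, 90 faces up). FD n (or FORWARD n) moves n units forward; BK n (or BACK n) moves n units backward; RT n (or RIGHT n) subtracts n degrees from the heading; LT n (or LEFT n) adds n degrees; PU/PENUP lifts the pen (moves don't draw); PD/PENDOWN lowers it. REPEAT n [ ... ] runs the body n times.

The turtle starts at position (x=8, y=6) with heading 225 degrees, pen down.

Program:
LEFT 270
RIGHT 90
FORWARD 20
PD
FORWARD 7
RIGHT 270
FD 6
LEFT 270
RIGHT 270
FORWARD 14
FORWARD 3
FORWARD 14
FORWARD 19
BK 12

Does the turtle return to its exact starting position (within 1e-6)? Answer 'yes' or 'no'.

Executing turtle program step by step:
Start: pos=(8,6), heading=225, pen down
LT 270: heading 225 -> 135
RT 90: heading 135 -> 45
FD 20: (8,6) -> (22.142,20.142) [heading=45, draw]
PD: pen down
FD 7: (22.142,20.142) -> (27.092,25.092) [heading=45, draw]
RT 270: heading 45 -> 135
FD 6: (27.092,25.092) -> (22.849,29.335) [heading=135, draw]
LT 270: heading 135 -> 45
RT 270: heading 45 -> 135
FD 14: (22.849,29.335) -> (12.95,39.234) [heading=135, draw]
FD 3: (12.95,39.234) -> (10.828,41.355) [heading=135, draw]
FD 14: (10.828,41.355) -> (0.929,51.255) [heading=135, draw]
FD 19: (0.929,51.255) -> (-12.506,64.69) [heading=135, draw]
BK 12: (-12.506,64.69) -> (-4.021,56.205) [heading=135, draw]
Final: pos=(-4.021,56.205), heading=135, 8 segment(s) drawn

Start position: (8, 6)
Final position: (-4.021, 56.205)
Distance = 51.624; >= 1e-6 -> NOT closed

Answer: no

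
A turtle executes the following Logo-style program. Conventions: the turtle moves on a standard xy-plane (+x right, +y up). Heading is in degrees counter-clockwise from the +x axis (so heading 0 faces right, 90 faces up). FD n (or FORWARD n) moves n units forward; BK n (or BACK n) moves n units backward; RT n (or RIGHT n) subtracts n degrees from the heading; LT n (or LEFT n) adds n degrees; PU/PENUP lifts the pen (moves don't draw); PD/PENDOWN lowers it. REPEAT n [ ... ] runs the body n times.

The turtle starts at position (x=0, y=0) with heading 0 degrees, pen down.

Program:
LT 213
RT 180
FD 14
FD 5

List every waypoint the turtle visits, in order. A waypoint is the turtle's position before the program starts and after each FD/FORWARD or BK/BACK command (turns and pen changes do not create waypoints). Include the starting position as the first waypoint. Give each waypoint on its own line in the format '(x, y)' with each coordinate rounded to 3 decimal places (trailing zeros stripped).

Executing turtle program step by step:
Start: pos=(0,0), heading=0, pen down
LT 213: heading 0 -> 213
RT 180: heading 213 -> 33
FD 14: (0,0) -> (11.741,7.625) [heading=33, draw]
FD 5: (11.741,7.625) -> (15.935,10.348) [heading=33, draw]
Final: pos=(15.935,10.348), heading=33, 2 segment(s) drawn
Waypoints (3 total):
(0, 0)
(11.741, 7.625)
(15.935, 10.348)

Answer: (0, 0)
(11.741, 7.625)
(15.935, 10.348)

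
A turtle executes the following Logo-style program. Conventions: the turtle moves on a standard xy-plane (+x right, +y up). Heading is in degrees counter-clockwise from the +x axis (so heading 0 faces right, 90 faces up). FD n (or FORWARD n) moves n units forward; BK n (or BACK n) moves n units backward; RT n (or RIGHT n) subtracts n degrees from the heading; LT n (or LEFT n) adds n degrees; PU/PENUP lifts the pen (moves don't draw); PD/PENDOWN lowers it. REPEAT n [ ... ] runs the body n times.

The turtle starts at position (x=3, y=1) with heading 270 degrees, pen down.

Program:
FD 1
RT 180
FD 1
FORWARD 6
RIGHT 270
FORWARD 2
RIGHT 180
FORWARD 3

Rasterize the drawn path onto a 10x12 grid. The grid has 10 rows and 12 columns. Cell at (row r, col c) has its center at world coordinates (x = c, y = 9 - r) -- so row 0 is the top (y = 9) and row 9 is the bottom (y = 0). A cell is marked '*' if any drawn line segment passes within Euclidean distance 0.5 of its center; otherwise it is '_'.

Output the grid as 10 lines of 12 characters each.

Segment 0: (3,1) -> (3,0)
Segment 1: (3,0) -> (3,1)
Segment 2: (3,1) -> (3,7)
Segment 3: (3,7) -> (1,7)
Segment 4: (1,7) -> (4,7)

Answer: ____________
____________
_****_______
___*________
___*________
___*________
___*________
___*________
___*________
___*________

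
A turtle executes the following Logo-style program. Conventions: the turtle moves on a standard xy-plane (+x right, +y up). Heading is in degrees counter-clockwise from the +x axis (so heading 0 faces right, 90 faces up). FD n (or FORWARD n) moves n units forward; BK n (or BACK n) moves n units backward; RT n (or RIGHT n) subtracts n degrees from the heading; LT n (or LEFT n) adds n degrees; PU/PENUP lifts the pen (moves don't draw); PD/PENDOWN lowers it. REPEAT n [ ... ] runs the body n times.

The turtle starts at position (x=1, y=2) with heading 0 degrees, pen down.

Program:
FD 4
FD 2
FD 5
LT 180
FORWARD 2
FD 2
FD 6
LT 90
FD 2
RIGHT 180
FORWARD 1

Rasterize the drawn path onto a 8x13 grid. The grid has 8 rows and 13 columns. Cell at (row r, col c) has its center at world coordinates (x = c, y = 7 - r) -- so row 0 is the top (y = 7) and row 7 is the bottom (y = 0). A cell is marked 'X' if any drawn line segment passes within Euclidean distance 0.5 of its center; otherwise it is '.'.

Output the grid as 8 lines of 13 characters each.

Answer: .............
.............
.............
.............
.............
.XXXXXXXXXXXX
..X..........
..X..........

Derivation:
Segment 0: (1,2) -> (5,2)
Segment 1: (5,2) -> (7,2)
Segment 2: (7,2) -> (12,2)
Segment 3: (12,2) -> (10,2)
Segment 4: (10,2) -> (8,2)
Segment 5: (8,2) -> (2,2)
Segment 6: (2,2) -> (2,0)
Segment 7: (2,0) -> (2,1)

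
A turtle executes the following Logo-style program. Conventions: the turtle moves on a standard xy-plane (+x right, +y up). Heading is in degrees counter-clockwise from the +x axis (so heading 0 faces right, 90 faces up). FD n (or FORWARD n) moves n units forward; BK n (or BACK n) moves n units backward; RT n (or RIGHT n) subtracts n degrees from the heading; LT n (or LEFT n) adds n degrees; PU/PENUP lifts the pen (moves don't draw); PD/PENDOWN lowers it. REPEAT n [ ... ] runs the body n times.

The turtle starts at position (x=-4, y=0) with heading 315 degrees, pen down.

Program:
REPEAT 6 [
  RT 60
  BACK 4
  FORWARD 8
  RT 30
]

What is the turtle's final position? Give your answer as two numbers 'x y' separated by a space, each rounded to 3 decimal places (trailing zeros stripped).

Answer: -8.899 -2.828

Derivation:
Executing turtle program step by step:
Start: pos=(-4,0), heading=315, pen down
REPEAT 6 [
  -- iteration 1/6 --
  RT 60: heading 315 -> 255
  BK 4: (-4,0) -> (-2.965,3.864) [heading=255, draw]
  FD 8: (-2.965,3.864) -> (-5.035,-3.864) [heading=255, draw]
  RT 30: heading 255 -> 225
  -- iteration 2/6 --
  RT 60: heading 225 -> 165
  BK 4: (-5.035,-3.864) -> (-1.172,-4.899) [heading=165, draw]
  FD 8: (-1.172,-4.899) -> (-8.899,-2.828) [heading=165, draw]
  RT 30: heading 165 -> 135
  -- iteration 3/6 --
  RT 60: heading 135 -> 75
  BK 4: (-8.899,-2.828) -> (-9.934,-6.692) [heading=75, draw]
  FD 8: (-9.934,-6.692) -> (-7.864,1.035) [heading=75, draw]
  RT 30: heading 75 -> 45
  -- iteration 4/6 --
  RT 60: heading 45 -> 345
  BK 4: (-7.864,1.035) -> (-11.727,2.071) [heading=345, draw]
  FD 8: (-11.727,2.071) -> (-4,0) [heading=345, draw]
  RT 30: heading 345 -> 315
  -- iteration 5/6 --
  RT 60: heading 315 -> 255
  BK 4: (-4,0) -> (-2.965,3.864) [heading=255, draw]
  FD 8: (-2.965,3.864) -> (-5.035,-3.864) [heading=255, draw]
  RT 30: heading 255 -> 225
  -- iteration 6/6 --
  RT 60: heading 225 -> 165
  BK 4: (-5.035,-3.864) -> (-1.172,-4.899) [heading=165, draw]
  FD 8: (-1.172,-4.899) -> (-8.899,-2.828) [heading=165, draw]
  RT 30: heading 165 -> 135
]
Final: pos=(-8.899,-2.828), heading=135, 12 segment(s) drawn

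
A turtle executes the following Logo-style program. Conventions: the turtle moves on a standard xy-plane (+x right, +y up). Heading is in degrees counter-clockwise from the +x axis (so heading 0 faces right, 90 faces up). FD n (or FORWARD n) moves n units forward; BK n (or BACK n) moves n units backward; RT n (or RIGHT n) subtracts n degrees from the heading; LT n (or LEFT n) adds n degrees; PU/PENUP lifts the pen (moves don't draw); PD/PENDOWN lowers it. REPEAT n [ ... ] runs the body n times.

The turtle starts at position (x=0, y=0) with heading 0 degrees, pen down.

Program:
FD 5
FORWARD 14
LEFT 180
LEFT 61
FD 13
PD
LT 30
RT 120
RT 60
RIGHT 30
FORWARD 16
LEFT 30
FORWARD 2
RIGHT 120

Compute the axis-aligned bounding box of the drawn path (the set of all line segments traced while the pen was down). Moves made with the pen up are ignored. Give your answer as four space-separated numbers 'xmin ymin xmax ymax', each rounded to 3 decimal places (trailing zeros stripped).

Executing turtle program step by step:
Start: pos=(0,0), heading=0, pen down
FD 5: (0,0) -> (5,0) [heading=0, draw]
FD 14: (5,0) -> (19,0) [heading=0, draw]
LT 180: heading 0 -> 180
LT 61: heading 180 -> 241
FD 13: (19,0) -> (12.697,-11.37) [heading=241, draw]
PD: pen down
LT 30: heading 241 -> 271
RT 120: heading 271 -> 151
RT 60: heading 151 -> 91
RT 30: heading 91 -> 61
FD 16: (12.697,-11.37) -> (20.454,2.624) [heading=61, draw]
LT 30: heading 61 -> 91
FD 2: (20.454,2.624) -> (20.42,4.624) [heading=91, draw]
RT 120: heading 91 -> 331
Final: pos=(20.42,4.624), heading=331, 5 segment(s) drawn

Segment endpoints: x in {0, 5, 12.697, 19, 20.42, 20.454}, y in {-11.37, 0, 2.624, 4.624}
xmin=0, ymin=-11.37, xmax=20.454, ymax=4.624

Answer: 0 -11.37 20.454 4.624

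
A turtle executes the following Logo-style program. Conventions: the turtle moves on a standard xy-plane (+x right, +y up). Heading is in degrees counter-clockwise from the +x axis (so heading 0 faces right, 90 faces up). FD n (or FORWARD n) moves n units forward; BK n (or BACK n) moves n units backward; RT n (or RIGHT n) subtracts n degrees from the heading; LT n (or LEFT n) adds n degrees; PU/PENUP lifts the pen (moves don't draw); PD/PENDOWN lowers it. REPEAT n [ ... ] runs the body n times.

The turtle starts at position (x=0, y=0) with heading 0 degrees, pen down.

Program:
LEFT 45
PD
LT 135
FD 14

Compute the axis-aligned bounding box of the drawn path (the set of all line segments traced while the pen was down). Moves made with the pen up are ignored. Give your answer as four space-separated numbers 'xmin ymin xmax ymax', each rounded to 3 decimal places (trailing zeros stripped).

Executing turtle program step by step:
Start: pos=(0,0), heading=0, pen down
LT 45: heading 0 -> 45
PD: pen down
LT 135: heading 45 -> 180
FD 14: (0,0) -> (-14,0) [heading=180, draw]
Final: pos=(-14,0), heading=180, 1 segment(s) drawn

Segment endpoints: x in {-14, 0}, y in {0, 0}
xmin=-14, ymin=0, xmax=0, ymax=0

Answer: -14 0 0 0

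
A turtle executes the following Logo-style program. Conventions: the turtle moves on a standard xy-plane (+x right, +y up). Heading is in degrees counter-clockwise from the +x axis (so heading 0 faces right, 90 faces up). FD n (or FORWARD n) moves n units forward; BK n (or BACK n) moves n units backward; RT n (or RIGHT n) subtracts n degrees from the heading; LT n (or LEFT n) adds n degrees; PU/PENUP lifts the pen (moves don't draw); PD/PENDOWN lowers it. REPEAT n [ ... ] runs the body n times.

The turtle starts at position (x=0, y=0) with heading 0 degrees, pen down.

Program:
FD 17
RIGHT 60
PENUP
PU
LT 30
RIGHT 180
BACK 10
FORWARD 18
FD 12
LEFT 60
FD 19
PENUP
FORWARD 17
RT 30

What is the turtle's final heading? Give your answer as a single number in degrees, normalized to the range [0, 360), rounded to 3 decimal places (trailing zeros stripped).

Answer: 180

Derivation:
Executing turtle program step by step:
Start: pos=(0,0), heading=0, pen down
FD 17: (0,0) -> (17,0) [heading=0, draw]
RT 60: heading 0 -> 300
PU: pen up
PU: pen up
LT 30: heading 300 -> 330
RT 180: heading 330 -> 150
BK 10: (17,0) -> (25.66,-5) [heading=150, move]
FD 18: (25.66,-5) -> (10.072,4) [heading=150, move]
FD 12: (10.072,4) -> (-0.321,10) [heading=150, move]
LT 60: heading 150 -> 210
FD 19: (-0.321,10) -> (-16.775,0.5) [heading=210, move]
PU: pen up
FD 17: (-16.775,0.5) -> (-31.497,-8) [heading=210, move]
RT 30: heading 210 -> 180
Final: pos=(-31.497,-8), heading=180, 1 segment(s) drawn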